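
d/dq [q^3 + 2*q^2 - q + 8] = 3*q^2 + 4*q - 1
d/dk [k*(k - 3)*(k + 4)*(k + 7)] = 4*k^3 + 24*k^2 - 10*k - 84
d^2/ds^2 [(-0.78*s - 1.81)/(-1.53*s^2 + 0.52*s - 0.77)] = ((0.78*s + 1.81)*(3.06*s - 0.52)*(6.12*s - 1.04) - (7.1604*s + 4.7274)*(1.53*s^2 - 0.52*s + 0.77))/(1.53*s^2 - 0.52*s + 0.77)^3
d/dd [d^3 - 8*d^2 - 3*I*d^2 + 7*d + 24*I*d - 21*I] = 3*d^2 - 16*d - 6*I*d + 7 + 24*I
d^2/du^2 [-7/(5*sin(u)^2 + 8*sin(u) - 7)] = 14*(50*sin(u)^4 + 60*sin(u)^3 + 27*sin(u)^2 - 92*sin(u) - 99)/(5*sin(u)^2 + 8*sin(u) - 7)^3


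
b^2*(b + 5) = b^3 + 5*b^2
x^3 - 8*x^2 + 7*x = x*(x - 7)*(x - 1)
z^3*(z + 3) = z^4 + 3*z^3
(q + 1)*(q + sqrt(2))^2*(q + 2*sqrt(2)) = q^4 + q^3 + 4*sqrt(2)*q^3 + 4*sqrt(2)*q^2 + 10*q^2 + 4*sqrt(2)*q + 10*q + 4*sqrt(2)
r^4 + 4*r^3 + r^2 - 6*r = r*(r - 1)*(r + 2)*(r + 3)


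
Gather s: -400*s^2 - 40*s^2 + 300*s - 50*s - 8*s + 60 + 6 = -440*s^2 + 242*s + 66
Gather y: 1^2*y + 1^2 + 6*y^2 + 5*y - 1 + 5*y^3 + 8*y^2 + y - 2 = 5*y^3 + 14*y^2 + 7*y - 2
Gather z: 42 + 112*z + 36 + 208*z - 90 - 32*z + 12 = 288*z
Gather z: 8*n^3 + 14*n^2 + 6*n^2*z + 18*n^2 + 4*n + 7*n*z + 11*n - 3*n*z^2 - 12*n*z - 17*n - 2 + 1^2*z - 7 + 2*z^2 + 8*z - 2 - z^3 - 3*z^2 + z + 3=8*n^3 + 32*n^2 - 2*n - z^3 + z^2*(-3*n - 1) + z*(6*n^2 - 5*n + 10) - 8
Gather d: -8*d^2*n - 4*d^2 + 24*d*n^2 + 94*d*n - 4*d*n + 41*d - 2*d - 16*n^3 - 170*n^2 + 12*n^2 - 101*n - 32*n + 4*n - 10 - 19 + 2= d^2*(-8*n - 4) + d*(24*n^2 + 90*n + 39) - 16*n^3 - 158*n^2 - 129*n - 27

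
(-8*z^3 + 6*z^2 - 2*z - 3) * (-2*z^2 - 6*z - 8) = 16*z^5 + 36*z^4 + 32*z^3 - 30*z^2 + 34*z + 24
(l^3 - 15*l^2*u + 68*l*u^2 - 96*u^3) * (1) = l^3 - 15*l^2*u + 68*l*u^2 - 96*u^3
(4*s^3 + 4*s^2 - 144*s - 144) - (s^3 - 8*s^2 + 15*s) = 3*s^3 + 12*s^2 - 159*s - 144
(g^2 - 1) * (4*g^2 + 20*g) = 4*g^4 + 20*g^3 - 4*g^2 - 20*g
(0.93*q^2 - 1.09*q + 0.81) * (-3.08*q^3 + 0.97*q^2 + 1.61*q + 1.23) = -2.8644*q^5 + 4.2593*q^4 - 2.0548*q^3 + 0.1747*q^2 - 0.0365999999999997*q + 0.9963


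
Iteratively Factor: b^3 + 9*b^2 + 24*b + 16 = (b + 1)*(b^2 + 8*b + 16) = (b + 1)*(b + 4)*(b + 4)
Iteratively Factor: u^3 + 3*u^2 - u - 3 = (u + 3)*(u^2 - 1) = (u + 1)*(u + 3)*(u - 1)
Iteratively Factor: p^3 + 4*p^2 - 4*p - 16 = (p - 2)*(p^2 + 6*p + 8) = (p - 2)*(p + 4)*(p + 2)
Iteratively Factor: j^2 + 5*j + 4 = (j + 4)*(j + 1)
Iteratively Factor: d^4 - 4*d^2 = (d + 2)*(d^3 - 2*d^2) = d*(d + 2)*(d^2 - 2*d) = d*(d - 2)*(d + 2)*(d)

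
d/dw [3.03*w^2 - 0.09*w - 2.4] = 6.06*w - 0.09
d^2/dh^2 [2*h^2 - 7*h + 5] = 4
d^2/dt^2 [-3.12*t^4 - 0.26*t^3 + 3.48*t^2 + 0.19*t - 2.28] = -37.44*t^2 - 1.56*t + 6.96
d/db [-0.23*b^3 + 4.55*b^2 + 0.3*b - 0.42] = -0.69*b^2 + 9.1*b + 0.3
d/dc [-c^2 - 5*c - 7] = -2*c - 5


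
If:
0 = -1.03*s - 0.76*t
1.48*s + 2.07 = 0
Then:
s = -1.40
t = 1.90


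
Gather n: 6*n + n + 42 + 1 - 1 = 7*n + 42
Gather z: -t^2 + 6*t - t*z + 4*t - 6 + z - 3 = -t^2 + 10*t + z*(1 - t) - 9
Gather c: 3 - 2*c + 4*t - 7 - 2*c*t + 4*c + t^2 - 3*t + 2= c*(2 - 2*t) + t^2 + t - 2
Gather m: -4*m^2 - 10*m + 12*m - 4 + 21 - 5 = -4*m^2 + 2*m + 12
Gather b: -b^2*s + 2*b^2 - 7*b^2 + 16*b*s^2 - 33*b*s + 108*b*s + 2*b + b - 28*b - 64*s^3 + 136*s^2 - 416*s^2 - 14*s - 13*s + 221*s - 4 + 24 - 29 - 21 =b^2*(-s - 5) + b*(16*s^2 + 75*s - 25) - 64*s^3 - 280*s^2 + 194*s - 30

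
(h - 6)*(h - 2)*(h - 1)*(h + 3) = h^4 - 6*h^3 - 7*h^2 + 48*h - 36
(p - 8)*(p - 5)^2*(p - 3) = p^4 - 21*p^3 + 159*p^2 - 515*p + 600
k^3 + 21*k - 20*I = (k - 4*I)*(k - I)*(k + 5*I)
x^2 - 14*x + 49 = (x - 7)^2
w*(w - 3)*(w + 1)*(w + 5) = w^4 + 3*w^3 - 13*w^2 - 15*w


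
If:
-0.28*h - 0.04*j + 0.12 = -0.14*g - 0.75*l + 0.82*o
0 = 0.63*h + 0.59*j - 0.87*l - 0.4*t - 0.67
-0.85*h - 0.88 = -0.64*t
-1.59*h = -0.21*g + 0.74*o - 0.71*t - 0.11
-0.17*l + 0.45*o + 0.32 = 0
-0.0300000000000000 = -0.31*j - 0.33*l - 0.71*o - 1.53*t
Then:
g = -11.52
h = -1.81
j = 4.30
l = 1.31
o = -0.22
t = -1.03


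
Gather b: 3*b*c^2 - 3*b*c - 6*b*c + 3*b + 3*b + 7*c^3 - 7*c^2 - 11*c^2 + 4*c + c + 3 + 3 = b*(3*c^2 - 9*c + 6) + 7*c^3 - 18*c^2 + 5*c + 6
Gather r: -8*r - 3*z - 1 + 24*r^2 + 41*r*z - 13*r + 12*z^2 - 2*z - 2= 24*r^2 + r*(41*z - 21) + 12*z^2 - 5*z - 3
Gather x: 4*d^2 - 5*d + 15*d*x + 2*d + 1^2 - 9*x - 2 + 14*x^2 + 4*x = 4*d^2 - 3*d + 14*x^2 + x*(15*d - 5) - 1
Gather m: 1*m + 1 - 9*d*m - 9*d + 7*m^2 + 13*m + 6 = -9*d + 7*m^2 + m*(14 - 9*d) + 7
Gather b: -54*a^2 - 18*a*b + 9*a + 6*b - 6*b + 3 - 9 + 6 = -54*a^2 - 18*a*b + 9*a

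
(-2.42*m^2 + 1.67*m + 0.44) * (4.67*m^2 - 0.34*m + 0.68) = -11.3014*m^4 + 8.6217*m^3 - 0.1586*m^2 + 0.986*m + 0.2992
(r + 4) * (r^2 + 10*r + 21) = r^3 + 14*r^2 + 61*r + 84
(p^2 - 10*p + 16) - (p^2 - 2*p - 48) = 64 - 8*p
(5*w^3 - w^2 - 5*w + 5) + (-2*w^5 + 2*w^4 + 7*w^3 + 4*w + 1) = -2*w^5 + 2*w^4 + 12*w^3 - w^2 - w + 6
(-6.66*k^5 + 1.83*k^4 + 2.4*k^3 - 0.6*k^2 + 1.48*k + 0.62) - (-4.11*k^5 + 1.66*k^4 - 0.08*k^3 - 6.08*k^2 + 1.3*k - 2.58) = -2.55*k^5 + 0.17*k^4 + 2.48*k^3 + 5.48*k^2 + 0.18*k + 3.2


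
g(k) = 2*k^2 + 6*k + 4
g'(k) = 4*k + 6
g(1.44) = 16.79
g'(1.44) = 11.76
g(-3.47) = 7.26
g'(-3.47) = -7.88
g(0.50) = 7.50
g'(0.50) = 8.00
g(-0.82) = 0.42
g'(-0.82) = 2.72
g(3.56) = 50.71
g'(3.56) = 20.24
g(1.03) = 12.30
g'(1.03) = 10.12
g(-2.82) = 2.98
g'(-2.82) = -5.28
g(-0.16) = 3.09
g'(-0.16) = 5.36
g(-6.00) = 40.00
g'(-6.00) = -18.00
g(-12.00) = 220.00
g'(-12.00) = -42.00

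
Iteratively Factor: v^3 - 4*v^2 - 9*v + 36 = (v + 3)*(v^2 - 7*v + 12) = (v - 3)*(v + 3)*(v - 4)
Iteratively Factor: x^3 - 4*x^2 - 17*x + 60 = (x - 3)*(x^2 - x - 20) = (x - 5)*(x - 3)*(x + 4)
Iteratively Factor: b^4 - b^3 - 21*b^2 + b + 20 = (b + 1)*(b^3 - 2*b^2 - 19*b + 20) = (b - 5)*(b + 1)*(b^2 + 3*b - 4) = (b - 5)*(b - 1)*(b + 1)*(b + 4)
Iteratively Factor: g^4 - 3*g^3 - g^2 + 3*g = (g - 3)*(g^3 - g) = g*(g - 3)*(g^2 - 1) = g*(g - 3)*(g - 1)*(g + 1)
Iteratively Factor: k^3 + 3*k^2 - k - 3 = (k + 1)*(k^2 + 2*k - 3) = (k + 1)*(k + 3)*(k - 1)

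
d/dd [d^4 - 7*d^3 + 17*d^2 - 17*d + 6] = 4*d^3 - 21*d^2 + 34*d - 17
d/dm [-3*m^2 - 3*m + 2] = -6*m - 3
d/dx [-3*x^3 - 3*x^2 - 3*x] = -9*x^2 - 6*x - 3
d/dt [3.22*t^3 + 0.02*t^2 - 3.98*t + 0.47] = 9.66*t^2 + 0.04*t - 3.98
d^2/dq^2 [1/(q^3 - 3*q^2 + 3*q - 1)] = 12/(q^5 - 5*q^4 + 10*q^3 - 10*q^2 + 5*q - 1)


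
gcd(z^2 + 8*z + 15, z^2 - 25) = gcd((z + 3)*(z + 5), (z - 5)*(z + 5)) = z + 5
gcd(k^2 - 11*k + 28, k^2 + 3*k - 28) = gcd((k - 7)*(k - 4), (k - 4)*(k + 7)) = k - 4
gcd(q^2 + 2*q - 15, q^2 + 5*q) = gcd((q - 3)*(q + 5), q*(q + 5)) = q + 5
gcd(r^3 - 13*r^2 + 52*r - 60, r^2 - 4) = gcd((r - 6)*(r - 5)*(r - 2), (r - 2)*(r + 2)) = r - 2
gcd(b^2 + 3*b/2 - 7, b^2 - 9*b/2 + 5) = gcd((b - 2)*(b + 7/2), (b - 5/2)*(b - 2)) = b - 2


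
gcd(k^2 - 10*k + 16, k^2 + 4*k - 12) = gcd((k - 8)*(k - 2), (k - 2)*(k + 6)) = k - 2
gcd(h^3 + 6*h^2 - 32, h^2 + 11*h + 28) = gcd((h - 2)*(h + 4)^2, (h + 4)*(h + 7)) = h + 4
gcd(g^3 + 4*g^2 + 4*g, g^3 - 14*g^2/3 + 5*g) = g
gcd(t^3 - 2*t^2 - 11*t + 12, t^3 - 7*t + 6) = t^2 + 2*t - 3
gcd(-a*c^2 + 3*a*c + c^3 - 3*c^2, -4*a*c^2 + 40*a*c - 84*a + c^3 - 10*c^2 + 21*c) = c - 3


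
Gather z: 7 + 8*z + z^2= z^2 + 8*z + 7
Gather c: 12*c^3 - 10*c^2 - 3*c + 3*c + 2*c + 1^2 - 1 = 12*c^3 - 10*c^2 + 2*c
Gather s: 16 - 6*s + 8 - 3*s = 24 - 9*s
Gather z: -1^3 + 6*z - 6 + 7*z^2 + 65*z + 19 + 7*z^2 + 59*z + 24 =14*z^2 + 130*z + 36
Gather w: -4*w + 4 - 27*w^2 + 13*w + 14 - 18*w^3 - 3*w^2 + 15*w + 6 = -18*w^3 - 30*w^2 + 24*w + 24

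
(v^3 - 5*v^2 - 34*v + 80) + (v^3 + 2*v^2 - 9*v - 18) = 2*v^3 - 3*v^2 - 43*v + 62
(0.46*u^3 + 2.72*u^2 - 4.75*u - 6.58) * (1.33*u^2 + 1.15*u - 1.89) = 0.6118*u^5 + 4.1466*u^4 - 4.0589*u^3 - 19.3547*u^2 + 1.4105*u + 12.4362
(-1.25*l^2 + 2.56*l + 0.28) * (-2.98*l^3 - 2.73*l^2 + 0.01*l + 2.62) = 3.725*l^5 - 4.2163*l^4 - 7.8357*l^3 - 4.0138*l^2 + 6.71*l + 0.7336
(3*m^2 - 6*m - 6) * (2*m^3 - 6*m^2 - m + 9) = 6*m^5 - 30*m^4 + 21*m^3 + 69*m^2 - 48*m - 54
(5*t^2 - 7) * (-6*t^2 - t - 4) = -30*t^4 - 5*t^3 + 22*t^2 + 7*t + 28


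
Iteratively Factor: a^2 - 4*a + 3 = (a - 3)*(a - 1)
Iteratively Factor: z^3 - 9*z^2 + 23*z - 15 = (z - 3)*(z^2 - 6*z + 5) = (z - 5)*(z - 3)*(z - 1)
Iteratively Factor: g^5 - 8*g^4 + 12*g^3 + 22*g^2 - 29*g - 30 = (g + 1)*(g^4 - 9*g^3 + 21*g^2 + g - 30) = (g - 5)*(g + 1)*(g^3 - 4*g^2 + g + 6) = (g - 5)*(g - 3)*(g + 1)*(g^2 - g - 2) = (g - 5)*(g - 3)*(g + 1)^2*(g - 2)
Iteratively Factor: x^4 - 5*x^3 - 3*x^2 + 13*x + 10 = (x - 2)*(x^3 - 3*x^2 - 9*x - 5) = (x - 2)*(x + 1)*(x^2 - 4*x - 5) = (x - 5)*(x - 2)*(x + 1)*(x + 1)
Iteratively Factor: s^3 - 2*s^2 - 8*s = (s - 4)*(s^2 + 2*s) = (s - 4)*(s + 2)*(s)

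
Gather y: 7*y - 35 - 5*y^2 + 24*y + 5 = -5*y^2 + 31*y - 30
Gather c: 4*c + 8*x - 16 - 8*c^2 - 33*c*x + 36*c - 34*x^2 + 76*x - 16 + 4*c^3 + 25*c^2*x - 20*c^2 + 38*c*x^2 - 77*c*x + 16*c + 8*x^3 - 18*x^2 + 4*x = 4*c^3 + c^2*(25*x - 28) + c*(38*x^2 - 110*x + 56) + 8*x^3 - 52*x^2 + 88*x - 32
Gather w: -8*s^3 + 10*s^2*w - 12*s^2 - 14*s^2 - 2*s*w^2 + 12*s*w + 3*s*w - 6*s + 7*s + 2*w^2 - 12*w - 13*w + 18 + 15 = -8*s^3 - 26*s^2 + s + w^2*(2 - 2*s) + w*(10*s^2 + 15*s - 25) + 33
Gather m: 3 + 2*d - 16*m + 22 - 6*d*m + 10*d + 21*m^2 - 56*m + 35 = 12*d + 21*m^2 + m*(-6*d - 72) + 60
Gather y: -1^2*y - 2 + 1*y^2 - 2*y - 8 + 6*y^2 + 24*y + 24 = 7*y^2 + 21*y + 14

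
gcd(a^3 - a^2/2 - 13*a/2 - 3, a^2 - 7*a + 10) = 1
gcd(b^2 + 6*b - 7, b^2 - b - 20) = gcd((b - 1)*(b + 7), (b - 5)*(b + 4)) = 1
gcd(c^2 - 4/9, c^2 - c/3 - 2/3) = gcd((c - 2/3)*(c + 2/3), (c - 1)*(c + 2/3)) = c + 2/3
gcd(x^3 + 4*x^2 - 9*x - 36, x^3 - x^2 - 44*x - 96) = x^2 + 7*x + 12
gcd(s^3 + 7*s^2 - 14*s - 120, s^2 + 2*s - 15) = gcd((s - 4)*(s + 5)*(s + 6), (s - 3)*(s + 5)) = s + 5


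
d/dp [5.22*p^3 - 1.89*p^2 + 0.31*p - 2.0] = 15.66*p^2 - 3.78*p + 0.31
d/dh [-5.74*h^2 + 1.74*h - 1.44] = 1.74 - 11.48*h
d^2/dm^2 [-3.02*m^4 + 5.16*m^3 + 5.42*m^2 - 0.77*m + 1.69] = -36.24*m^2 + 30.96*m + 10.84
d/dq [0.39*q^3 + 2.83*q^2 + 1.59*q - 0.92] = 1.17*q^2 + 5.66*q + 1.59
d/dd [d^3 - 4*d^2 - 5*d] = 3*d^2 - 8*d - 5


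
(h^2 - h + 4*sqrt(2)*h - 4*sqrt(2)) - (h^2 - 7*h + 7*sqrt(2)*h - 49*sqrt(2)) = -3*sqrt(2)*h + 6*h + 45*sqrt(2)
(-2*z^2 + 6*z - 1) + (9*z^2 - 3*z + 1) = 7*z^2 + 3*z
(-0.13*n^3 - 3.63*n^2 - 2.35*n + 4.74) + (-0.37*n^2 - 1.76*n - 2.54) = -0.13*n^3 - 4.0*n^2 - 4.11*n + 2.2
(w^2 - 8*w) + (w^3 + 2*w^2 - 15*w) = w^3 + 3*w^2 - 23*w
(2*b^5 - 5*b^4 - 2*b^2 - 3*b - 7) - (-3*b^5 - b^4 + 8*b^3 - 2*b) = 5*b^5 - 4*b^4 - 8*b^3 - 2*b^2 - b - 7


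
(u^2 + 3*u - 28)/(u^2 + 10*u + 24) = (u^2 + 3*u - 28)/(u^2 + 10*u + 24)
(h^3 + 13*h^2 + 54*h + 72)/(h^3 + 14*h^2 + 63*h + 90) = (h + 4)/(h + 5)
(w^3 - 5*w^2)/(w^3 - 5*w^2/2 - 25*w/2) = 2*w/(2*w + 5)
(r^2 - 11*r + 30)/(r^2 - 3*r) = (r^2 - 11*r + 30)/(r*(r - 3))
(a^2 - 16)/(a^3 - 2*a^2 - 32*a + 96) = (a + 4)/(a^2 + 2*a - 24)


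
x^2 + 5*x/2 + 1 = (x + 1/2)*(x + 2)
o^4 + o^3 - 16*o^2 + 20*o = o*(o - 2)^2*(o + 5)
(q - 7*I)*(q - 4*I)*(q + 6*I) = q^3 - 5*I*q^2 + 38*q - 168*I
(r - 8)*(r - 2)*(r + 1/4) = r^3 - 39*r^2/4 + 27*r/2 + 4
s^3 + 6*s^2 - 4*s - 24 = (s - 2)*(s + 2)*(s + 6)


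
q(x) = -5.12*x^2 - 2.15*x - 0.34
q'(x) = -10.24*x - 2.15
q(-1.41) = -7.49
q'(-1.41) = 12.29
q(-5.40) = -138.03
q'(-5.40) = 53.15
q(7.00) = -266.27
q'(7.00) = -73.83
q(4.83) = -130.17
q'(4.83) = -51.61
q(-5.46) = -141.24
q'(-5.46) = 53.76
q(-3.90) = -69.83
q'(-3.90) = 37.79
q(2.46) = -36.61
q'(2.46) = -27.34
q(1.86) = -22.05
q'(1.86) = -21.20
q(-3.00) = -39.97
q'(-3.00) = 28.57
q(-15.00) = -1120.09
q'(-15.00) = 151.45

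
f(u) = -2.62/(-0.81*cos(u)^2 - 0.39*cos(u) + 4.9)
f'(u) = -2.62*(-1.62*sin(u)*cos(u) - 0.39*sin(u))/(-0.81*cos(u)^2 - 0.39*cos(u) + 4.9)^2 = (4.2444*cos(u) + 1.0218)*sin(u)/(0.81*cos(u)^2 + 0.39*cos(u) - 4.9)^2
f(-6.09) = -0.70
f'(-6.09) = 0.07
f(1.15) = -0.57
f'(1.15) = 0.12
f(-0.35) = -0.69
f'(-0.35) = -0.12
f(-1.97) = -0.53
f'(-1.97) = 0.02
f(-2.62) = -0.57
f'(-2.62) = 0.06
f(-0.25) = -0.70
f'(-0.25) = -0.09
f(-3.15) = -0.58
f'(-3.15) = -0.00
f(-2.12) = -0.54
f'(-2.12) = 0.04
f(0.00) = -0.71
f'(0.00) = 0.00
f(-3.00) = -0.58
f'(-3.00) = 0.02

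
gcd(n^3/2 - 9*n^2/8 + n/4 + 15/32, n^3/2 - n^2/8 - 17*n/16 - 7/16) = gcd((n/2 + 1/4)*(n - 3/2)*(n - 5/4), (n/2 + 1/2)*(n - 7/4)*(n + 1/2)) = n + 1/2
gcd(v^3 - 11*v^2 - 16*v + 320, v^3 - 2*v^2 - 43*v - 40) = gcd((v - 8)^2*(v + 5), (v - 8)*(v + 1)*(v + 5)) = v^2 - 3*v - 40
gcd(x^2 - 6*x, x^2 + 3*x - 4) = 1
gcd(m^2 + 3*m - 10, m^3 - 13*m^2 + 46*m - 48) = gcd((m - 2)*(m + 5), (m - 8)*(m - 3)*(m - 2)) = m - 2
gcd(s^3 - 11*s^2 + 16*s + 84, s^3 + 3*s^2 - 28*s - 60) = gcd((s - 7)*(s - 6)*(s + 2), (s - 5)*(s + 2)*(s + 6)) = s + 2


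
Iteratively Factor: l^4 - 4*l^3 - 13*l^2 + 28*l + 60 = (l + 2)*(l^3 - 6*l^2 - l + 30) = (l - 3)*(l + 2)*(l^2 - 3*l - 10) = (l - 3)*(l + 2)^2*(l - 5)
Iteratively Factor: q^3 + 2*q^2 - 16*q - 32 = (q + 4)*(q^2 - 2*q - 8) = (q + 2)*(q + 4)*(q - 4)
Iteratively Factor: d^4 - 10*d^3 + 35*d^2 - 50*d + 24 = (d - 1)*(d^3 - 9*d^2 + 26*d - 24) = (d - 2)*(d - 1)*(d^2 - 7*d + 12) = (d - 3)*(d - 2)*(d - 1)*(d - 4)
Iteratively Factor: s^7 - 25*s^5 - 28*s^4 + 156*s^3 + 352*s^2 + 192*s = (s)*(s^6 - 25*s^4 - 28*s^3 + 156*s^2 + 352*s + 192) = s*(s + 1)*(s^5 - s^4 - 24*s^3 - 4*s^2 + 160*s + 192) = s*(s + 1)*(s + 3)*(s^4 - 4*s^3 - 12*s^2 + 32*s + 64) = s*(s + 1)*(s + 2)*(s + 3)*(s^3 - 6*s^2 + 32) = s*(s - 4)*(s + 1)*(s + 2)*(s + 3)*(s^2 - 2*s - 8) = s*(s - 4)*(s + 1)*(s + 2)^2*(s + 3)*(s - 4)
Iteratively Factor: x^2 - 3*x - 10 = (x + 2)*(x - 5)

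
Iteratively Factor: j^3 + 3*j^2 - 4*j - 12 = (j - 2)*(j^2 + 5*j + 6) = (j - 2)*(j + 2)*(j + 3)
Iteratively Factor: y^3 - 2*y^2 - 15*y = (y)*(y^2 - 2*y - 15) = y*(y - 5)*(y + 3)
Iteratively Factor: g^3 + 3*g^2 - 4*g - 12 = (g + 2)*(g^2 + g - 6) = (g + 2)*(g + 3)*(g - 2)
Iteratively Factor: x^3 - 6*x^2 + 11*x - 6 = (x - 3)*(x^2 - 3*x + 2) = (x - 3)*(x - 1)*(x - 2)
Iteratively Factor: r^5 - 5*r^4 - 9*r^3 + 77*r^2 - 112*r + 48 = (r - 1)*(r^4 - 4*r^3 - 13*r^2 + 64*r - 48) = (r - 4)*(r - 1)*(r^3 - 13*r + 12) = (r - 4)*(r - 1)^2*(r^2 + r - 12) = (r - 4)*(r - 1)^2*(r + 4)*(r - 3)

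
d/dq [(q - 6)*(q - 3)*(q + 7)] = 3*q^2 - 4*q - 45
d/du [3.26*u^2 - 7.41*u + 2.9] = 6.52*u - 7.41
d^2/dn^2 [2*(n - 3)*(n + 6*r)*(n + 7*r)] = 12*n + 52*r - 12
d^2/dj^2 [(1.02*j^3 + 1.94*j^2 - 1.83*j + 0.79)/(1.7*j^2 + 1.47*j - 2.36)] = (1.4210854715202e-14*j^4 - 7.68080399999999*j^3 + 39.166776*j^2 + 1.879452*j + 18.665958)/(4.913*j^6 + 12.7449*j^5 - 9.44061*j^4 - 32.209317*j^3 + 13.105788*j^2 + 24.561936*j - 13.144256)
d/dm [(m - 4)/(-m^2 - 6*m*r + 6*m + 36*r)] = (-m^2 - 6*m*r + 6*m + 36*r + 2*(m - 4)*(m + 3*r - 3))/(m^2 + 6*m*r - 6*m - 36*r)^2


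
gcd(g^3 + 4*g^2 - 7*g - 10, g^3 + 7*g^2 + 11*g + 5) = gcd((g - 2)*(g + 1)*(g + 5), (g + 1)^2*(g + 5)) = g^2 + 6*g + 5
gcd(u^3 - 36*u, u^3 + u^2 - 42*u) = u^2 - 6*u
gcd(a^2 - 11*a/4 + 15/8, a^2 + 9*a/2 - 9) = a - 3/2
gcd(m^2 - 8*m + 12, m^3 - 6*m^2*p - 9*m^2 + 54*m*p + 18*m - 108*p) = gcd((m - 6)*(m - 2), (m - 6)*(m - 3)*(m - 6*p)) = m - 6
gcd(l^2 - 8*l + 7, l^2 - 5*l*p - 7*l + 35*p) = l - 7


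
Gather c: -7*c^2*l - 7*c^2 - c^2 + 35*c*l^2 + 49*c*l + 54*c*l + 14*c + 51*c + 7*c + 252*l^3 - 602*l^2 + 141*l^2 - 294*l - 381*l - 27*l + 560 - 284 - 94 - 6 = c^2*(-7*l - 8) + c*(35*l^2 + 103*l + 72) + 252*l^3 - 461*l^2 - 702*l + 176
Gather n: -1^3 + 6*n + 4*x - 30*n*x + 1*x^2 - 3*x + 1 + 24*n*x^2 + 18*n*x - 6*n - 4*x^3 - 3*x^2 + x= n*(24*x^2 - 12*x) - 4*x^3 - 2*x^2 + 2*x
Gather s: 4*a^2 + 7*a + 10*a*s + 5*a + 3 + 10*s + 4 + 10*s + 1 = 4*a^2 + 12*a + s*(10*a + 20) + 8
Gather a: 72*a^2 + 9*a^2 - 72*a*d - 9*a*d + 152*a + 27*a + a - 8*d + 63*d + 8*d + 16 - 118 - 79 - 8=81*a^2 + a*(180 - 81*d) + 63*d - 189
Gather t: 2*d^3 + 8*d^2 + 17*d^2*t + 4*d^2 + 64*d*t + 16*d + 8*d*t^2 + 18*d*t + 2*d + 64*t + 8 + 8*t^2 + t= 2*d^3 + 12*d^2 + 18*d + t^2*(8*d + 8) + t*(17*d^2 + 82*d + 65) + 8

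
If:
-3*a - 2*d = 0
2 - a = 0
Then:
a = 2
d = -3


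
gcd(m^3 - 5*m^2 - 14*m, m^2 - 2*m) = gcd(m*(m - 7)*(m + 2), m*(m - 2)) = m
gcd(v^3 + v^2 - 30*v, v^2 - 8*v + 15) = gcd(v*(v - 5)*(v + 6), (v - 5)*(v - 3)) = v - 5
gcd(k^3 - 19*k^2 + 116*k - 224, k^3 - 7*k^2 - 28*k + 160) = k^2 - 12*k + 32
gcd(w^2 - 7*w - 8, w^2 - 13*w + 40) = w - 8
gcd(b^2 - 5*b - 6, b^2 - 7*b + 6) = b - 6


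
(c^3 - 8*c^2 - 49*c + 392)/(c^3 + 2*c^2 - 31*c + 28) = (c^2 - 15*c + 56)/(c^2 - 5*c + 4)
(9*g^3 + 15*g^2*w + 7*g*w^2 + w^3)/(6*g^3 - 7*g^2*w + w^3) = (3*g^2 + 4*g*w + w^2)/(2*g^2 - 3*g*w + w^2)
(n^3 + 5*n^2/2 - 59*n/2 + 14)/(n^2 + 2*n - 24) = (2*n^2 + 13*n - 7)/(2*(n + 6))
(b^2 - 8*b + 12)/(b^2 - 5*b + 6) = (b - 6)/(b - 3)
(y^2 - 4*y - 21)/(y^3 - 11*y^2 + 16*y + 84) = (y + 3)/(y^2 - 4*y - 12)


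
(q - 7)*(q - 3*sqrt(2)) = q^2 - 7*q - 3*sqrt(2)*q + 21*sqrt(2)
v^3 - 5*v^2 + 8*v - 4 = (v - 2)^2*(v - 1)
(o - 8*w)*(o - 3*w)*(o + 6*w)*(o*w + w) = o^4*w - 5*o^3*w^2 + o^3*w - 42*o^2*w^3 - 5*o^2*w^2 + 144*o*w^4 - 42*o*w^3 + 144*w^4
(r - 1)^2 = r^2 - 2*r + 1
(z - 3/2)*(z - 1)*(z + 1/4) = z^3 - 9*z^2/4 + 7*z/8 + 3/8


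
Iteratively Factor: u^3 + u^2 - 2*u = (u + 2)*(u^2 - u) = (u - 1)*(u + 2)*(u)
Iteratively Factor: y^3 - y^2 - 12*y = (y)*(y^2 - y - 12) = y*(y - 4)*(y + 3)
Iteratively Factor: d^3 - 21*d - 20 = (d + 1)*(d^2 - d - 20) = (d - 5)*(d + 1)*(d + 4)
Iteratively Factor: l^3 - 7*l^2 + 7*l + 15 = (l - 5)*(l^2 - 2*l - 3) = (l - 5)*(l + 1)*(l - 3)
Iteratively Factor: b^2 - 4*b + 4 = (b - 2)*(b - 2)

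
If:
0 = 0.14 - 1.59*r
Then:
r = 0.09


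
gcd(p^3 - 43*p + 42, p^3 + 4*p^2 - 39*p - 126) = p^2 + p - 42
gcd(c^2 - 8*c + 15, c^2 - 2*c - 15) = c - 5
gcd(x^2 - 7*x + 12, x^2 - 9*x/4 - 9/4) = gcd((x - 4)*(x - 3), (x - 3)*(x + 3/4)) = x - 3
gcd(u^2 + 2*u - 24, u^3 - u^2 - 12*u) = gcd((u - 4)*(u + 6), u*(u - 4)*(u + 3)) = u - 4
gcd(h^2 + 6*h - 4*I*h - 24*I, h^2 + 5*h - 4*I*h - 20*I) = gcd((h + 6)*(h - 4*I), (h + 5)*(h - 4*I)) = h - 4*I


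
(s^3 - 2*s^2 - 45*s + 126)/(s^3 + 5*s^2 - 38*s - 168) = (s - 3)/(s + 4)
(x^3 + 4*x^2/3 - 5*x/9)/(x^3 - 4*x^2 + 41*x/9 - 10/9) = x*(3*x + 5)/(3*x^2 - 11*x + 10)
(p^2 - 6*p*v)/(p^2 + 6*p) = (p - 6*v)/(p + 6)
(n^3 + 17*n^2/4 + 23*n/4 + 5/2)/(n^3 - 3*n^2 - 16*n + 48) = (4*n^3 + 17*n^2 + 23*n + 10)/(4*(n^3 - 3*n^2 - 16*n + 48))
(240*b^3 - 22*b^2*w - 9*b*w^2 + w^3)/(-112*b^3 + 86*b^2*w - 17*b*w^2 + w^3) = (-30*b^2 - b*w + w^2)/(14*b^2 - 9*b*w + w^2)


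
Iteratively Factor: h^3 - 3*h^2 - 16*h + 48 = (h - 4)*(h^2 + h - 12) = (h - 4)*(h - 3)*(h + 4)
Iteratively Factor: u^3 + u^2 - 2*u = (u)*(u^2 + u - 2) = u*(u + 2)*(u - 1)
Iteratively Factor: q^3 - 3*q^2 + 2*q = (q - 1)*(q^2 - 2*q) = q*(q - 1)*(q - 2)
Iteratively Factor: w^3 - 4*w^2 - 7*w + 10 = (w - 1)*(w^2 - 3*w - 10) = (w - 5)*(w - 1)*(w + 2)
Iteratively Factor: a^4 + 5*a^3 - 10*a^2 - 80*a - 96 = (a + 2)*(a^3 + 3*a^2 - 16*a - 48) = (a + 2)*(a + 4)*(a^2 - a - 12) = (a + 2)*(a + 3)*(a + 4)*(a - 4)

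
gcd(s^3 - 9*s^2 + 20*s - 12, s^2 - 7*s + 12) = 1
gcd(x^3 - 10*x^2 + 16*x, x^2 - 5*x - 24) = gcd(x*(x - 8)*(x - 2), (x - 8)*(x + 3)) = x - 8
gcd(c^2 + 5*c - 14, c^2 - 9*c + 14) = c - 2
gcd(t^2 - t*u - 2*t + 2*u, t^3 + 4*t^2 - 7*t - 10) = t - 2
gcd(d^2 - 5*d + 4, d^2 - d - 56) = 1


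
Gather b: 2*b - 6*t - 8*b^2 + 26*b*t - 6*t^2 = -8*b^2 + b*(26*t + 2) - 6*t^2 - 6*t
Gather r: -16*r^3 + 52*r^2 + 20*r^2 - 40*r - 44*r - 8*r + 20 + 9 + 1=-16*r^3 + 72*r^2 - 92*r + 30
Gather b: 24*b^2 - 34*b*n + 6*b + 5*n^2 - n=24*b^2 + b*(6 - 34*n) + 5*n^2 - n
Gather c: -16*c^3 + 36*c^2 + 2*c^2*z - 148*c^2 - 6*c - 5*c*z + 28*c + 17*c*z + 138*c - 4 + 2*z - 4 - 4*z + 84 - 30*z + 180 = -16*c^3 + c^2*(2*z - 112) + c*(12*z + 160) - 32*z + 256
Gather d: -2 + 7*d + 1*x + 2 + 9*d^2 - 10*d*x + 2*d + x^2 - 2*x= 9*d^2 + d*(9 - 10*x) + x^2 - x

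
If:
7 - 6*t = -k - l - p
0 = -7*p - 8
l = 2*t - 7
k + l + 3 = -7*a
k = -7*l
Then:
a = -275/147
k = 106/9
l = -106/63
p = -8/7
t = 335/126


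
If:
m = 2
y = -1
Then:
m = 2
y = -1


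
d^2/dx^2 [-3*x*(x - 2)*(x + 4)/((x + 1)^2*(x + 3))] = 18*(x^4 + 13*x^3 + 33*x^2 - 5*x - 62)/(x^7 + 13*x^6 + 69*x^5 + 193*x^4 + 307*x^3 + 279*x^2 + 135*x + 27)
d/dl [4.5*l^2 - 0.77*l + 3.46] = 9.0*l - 0.77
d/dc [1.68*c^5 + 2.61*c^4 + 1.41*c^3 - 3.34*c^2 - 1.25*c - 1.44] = 8.4*c^4 + 10.44*c^3 + 4.23*c^2 - 6.68*c - 1.25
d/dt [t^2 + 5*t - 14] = 2*t + 5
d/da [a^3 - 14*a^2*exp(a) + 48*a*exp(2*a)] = -14*a^2*exp(a) + 3*a^2 + 96*a*exp(2*a) - 28*a*exp(a) + 48*exp(2*a)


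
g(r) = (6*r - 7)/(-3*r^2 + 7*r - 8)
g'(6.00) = 0.07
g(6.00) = -0.39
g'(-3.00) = 0.09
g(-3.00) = 0.45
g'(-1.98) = 0.14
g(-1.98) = 0.56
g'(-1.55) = 0.16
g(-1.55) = 0.63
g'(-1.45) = 0.17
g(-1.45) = 0.64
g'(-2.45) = 0.11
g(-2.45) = 0.50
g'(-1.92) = 0.14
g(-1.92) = 0.57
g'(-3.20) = 0.09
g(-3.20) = 0.43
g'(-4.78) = 0.05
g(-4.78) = 0.32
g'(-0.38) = 0.16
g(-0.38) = 0.84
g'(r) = (6*r - 7)^2/(-3*r^2 + 7*r - 8)^2 + 6/(-3*r^2 + 7*r - 8)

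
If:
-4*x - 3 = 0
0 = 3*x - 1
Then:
No Solution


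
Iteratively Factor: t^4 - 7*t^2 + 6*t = (t - 2)*(t^3 + 2*t^2 - 3*t) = t*(t - 2)*(t^2 + 2*t - 3) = t*(t - 2)*(t + 3)*(t - 1)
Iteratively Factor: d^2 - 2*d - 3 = (d - 3)*(d + 1)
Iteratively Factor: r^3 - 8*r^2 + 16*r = (r - 4)*(r^2 - 4*r) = r*(r - 4)*(r - 4)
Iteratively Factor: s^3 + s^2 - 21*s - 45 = (s - 5)*(s^2 + 6*s + 9) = (s - 5)*(s + 3)*(s + 3)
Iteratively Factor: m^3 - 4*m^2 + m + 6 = (m - 2)*(m^2 - 2*m - 3) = (m - 3)*(m - 2)*(m + 1)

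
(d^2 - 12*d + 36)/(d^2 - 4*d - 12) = (d - 6)/(d + 2)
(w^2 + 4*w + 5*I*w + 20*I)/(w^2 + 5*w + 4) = (w + 5*I)/(w + 1)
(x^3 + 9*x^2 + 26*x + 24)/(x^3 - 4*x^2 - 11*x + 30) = (x^2 + 6*x + 8)/(x^2 - 7*x + 10)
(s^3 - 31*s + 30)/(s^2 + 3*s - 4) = (s^2 + s - 30)/(s + 4)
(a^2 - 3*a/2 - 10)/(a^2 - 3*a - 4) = (a + 5/2)/(a + 1)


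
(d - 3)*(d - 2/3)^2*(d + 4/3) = d^4 - 3*d^3 - 4*d^2/3 + 124*d/27 - 16/9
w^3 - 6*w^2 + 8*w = w*(w - 4)*(w - 2)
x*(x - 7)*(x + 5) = x^3 - 2*x^2 - 35*x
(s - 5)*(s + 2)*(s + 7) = s^3 + 4*s^2 - 31*s - 70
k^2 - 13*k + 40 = (k - 8)*(k - 5)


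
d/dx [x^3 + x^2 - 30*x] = 3*x^2 + 2*x - 30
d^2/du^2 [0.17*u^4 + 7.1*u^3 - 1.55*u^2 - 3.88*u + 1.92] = 2.04*u^2 + 42.6*u - 3.1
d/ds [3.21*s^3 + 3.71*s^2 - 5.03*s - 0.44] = 9.63*s^2 + 7.42*s - 5.03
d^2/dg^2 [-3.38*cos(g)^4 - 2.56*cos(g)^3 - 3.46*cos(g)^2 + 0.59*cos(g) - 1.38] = 54.08*cos(g)^4 + 23.04*cos(g)^3 - 26.72*cos(g)^2 - 15.95*cos(g) - 6.92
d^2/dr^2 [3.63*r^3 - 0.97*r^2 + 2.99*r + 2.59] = 21.78*r - 1.94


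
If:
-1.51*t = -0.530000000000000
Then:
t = 0.35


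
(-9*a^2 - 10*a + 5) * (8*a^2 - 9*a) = -72*a^4 + a^3 + 130*a^2 - 45*a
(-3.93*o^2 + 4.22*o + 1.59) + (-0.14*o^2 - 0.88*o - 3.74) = -4.07*o^2 + 3.34*o - 2.15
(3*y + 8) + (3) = 3*y + 11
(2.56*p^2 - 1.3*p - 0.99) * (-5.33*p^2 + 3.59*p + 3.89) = -13.6448*p^4 + 16.1194*p^3 + 10.5681*p^2 - 8.6111*p - 3.8511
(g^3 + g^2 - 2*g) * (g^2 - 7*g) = g^5 - 6*g^4 - 9*g^3 + 14*g^2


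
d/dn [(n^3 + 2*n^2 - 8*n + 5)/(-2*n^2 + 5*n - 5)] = (-2*n^4 + 10*n^3 - 21*n^2 + 15)/(4*n^4 - 20*n^3 + 45*n^2 - 50*n + 25)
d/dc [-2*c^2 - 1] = -4*c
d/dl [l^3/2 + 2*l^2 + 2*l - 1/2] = 3*l^2/2 + 4*l + 2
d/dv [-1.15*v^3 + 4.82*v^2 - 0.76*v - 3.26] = -3.45*v^2 + 9.64*v - 0.76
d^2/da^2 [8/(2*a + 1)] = 64/(2*a + 1)^3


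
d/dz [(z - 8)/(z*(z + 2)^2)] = -2/(z + 2)^3 + 24/(z*(z + 2)^3) + 16/(z^2*(z + 2)^3)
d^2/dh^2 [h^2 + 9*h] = 2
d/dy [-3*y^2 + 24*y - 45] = 24 - 6*y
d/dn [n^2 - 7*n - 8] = 2*n - 7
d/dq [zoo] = 0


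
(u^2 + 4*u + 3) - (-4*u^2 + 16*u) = 5*u^2 - 12*u + 3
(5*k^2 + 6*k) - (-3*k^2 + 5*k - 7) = 8*k^2 + k + 7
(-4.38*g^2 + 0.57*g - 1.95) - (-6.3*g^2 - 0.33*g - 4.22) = 1.92*g^2 + 0.9*g + 2.27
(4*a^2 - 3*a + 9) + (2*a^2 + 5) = 6*a^2 - 3*a + 14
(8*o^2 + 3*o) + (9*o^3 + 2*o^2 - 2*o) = 9*o^3 + 10*o^2 + o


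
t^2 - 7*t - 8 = (t - 8)*(t + 1)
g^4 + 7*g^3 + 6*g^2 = g^2*(g + 1)*(g + 6)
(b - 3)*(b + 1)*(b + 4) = b^3 + 2*b^2 - 11*b - 12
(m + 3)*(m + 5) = m^2 + 8*m + 15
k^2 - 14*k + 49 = (k - 7)^2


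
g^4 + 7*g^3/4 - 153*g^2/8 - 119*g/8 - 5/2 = (g - 4)*(g + 1/4)*(g + 1/2)*(g + 5)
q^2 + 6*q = q*(q + 6)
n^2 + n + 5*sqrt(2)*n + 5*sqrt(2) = (n + 1)*(n + 5*sqrt(2))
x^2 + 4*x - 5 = (x - 1)*(x + 5)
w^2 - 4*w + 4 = (w - 2)^2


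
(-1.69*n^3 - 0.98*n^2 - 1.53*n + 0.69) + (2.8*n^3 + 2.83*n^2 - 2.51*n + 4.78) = 1.11*n^3 + 1.85*n^2 - 4.04*n + 5.47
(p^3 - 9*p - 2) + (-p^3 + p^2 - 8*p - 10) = p^2 - 17*p - 12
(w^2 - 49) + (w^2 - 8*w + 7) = 2*w^2 - 8*w - 42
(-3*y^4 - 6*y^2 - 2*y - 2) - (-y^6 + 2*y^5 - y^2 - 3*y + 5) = y^6 - 2*y^5 - 3*y^4 - 5*y^2 + y - 7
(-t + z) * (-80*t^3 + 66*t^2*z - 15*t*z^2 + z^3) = 80*t^4 - 146*t^3*z + 81*t^2*z^2 - 16*t*z^3 + z^4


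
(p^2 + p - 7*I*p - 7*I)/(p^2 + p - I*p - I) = (p - 7*I)/(p - I)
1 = 1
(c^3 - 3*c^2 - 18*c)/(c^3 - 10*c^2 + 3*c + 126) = c/(c - 7)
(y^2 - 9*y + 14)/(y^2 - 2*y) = (y - 7)/y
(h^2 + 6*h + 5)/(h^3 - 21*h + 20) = (h + 1)/(h^2 - 5*h + 4)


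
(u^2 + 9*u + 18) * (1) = u^2 + 9*u + 18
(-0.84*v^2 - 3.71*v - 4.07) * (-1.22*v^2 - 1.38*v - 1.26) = 1.0248*v^4 + 5.6854*v^3 + 11.1436*v^2 + 10.2912*v + 5.1282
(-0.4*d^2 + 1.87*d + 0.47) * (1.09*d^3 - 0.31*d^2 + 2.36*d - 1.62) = -0.436*d^5 + 2.1623*d^4 - 1.0114*d^3 + 4.9155*d^2 - 1.9202*d - 0.7614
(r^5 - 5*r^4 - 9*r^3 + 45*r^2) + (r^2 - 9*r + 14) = r^5 - 5*r^4 - 9*r^3 + 46*r^2 - 9*r + 14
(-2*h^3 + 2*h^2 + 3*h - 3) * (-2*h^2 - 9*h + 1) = 4*h^5 + 14*h^4 - 26*h^3 - 19*h^2 + 30*h - 3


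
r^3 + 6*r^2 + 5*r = r*(r + 1)*(r + 5)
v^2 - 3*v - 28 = (v - 7)*(v + 4)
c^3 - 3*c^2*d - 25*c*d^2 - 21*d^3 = (c - 7*d)*(c + d)*(c + 3*d)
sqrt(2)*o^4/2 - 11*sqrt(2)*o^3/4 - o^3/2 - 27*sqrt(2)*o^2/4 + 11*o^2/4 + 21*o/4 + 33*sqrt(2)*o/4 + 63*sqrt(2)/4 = (o - 7)*(o + 3/2)*(o - 3*sqrt(2)/2)*(sqrt(2)*o/2 + 1)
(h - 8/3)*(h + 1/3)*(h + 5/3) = h^3 - 2*h^2/3 - 43*h/9 - 40/27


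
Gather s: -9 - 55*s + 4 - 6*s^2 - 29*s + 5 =-6*s^2 - 84*s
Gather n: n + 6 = n + 6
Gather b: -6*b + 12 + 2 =14 - 6*b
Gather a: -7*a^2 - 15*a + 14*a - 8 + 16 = -7*a^2 - a + 8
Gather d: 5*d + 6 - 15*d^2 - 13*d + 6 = -15*d^2 - 8*d + 12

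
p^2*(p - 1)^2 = p^4 - 2*p^3 + p^2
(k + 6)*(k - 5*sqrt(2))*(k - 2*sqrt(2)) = k^3 - 7*sqrt(2)*k^2 + 6*k^2 - 42*sqrt(2)*k + 20*k + 120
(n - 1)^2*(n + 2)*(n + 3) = n^4 + 3*n^3 - 3*n^2 - 7*n + 6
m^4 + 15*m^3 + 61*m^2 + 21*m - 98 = (m - 1)*(m + 2)*(m + 7)^2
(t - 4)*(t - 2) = t^2 - 6*t + 8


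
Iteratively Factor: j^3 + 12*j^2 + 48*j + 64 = (j + 4)*(j^2 + 8*j + 16) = (j + 4)^2*(j + 4)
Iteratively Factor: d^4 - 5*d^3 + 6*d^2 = (d)*(d^3 - 5*d^2 + 6*d) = d^2*(d^2 - 5*d + 6) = d^2*(d - 3)*(d - 2)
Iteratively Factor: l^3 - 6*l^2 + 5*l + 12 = (l - 4)*(l^2 - 2*l - 3) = (l - 4)*(l + 1)*(l - 3)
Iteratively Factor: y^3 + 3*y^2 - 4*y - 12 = (y + 2)*(y^2 + y - 6) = (y + 2)*(y + 3)*(y - 2)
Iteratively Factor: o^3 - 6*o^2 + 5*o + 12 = (o - 3)*(o^2 - 3*o - 4) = (o - 4)*(o - 3)*(o + 1)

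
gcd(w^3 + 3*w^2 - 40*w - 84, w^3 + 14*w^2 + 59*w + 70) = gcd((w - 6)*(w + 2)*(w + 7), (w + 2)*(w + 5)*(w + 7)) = w^2 + 9*w + 14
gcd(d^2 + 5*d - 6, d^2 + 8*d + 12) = d + 6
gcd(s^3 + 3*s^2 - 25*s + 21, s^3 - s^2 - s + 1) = s - 1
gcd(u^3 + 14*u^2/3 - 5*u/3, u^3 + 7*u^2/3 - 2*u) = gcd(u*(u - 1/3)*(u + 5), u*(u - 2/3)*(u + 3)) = u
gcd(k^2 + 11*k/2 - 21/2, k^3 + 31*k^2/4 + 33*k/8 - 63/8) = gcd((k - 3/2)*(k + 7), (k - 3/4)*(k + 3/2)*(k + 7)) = k + 7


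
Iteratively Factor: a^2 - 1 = (a + 1)*(a - 1)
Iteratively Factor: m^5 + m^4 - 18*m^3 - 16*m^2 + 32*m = (m - 1)*(m^4 + 2*m^3 - 16*m^2 - 32*m) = (m - 4)*(m - 1)*(m^3 + 6*m^2 + 8*m) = (m - 4)*(m - 1)*(m + 2)*(m^2 + 4*m) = (m - 4)*(m - 1)*(m + 2)*(m + 4)*(m)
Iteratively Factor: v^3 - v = (v - 1)*(v^2 + v) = v*(v - 1)*(v + 1)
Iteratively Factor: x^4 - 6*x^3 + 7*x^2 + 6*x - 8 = (x - 2)*(x^3 - 4*x^2 - x + 4) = (x - 2)*(x - 1)*(x^2 - 3*x - 4) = (x - 4)*(x - 2)*(x - 1)*(x + 1)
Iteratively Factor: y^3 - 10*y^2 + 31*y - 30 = (y - 2)*(y^2 - 8*y + 15) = (y - 5)*(y - 2)*(y - 3)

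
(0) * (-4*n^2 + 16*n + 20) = 0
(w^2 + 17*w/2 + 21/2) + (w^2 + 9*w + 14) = 2*w^2 + 35*w/2 + 49/2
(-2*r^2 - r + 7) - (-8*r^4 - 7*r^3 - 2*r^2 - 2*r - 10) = 8*r^4 + 7*r^3 + r + 17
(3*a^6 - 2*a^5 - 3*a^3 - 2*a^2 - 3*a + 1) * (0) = 0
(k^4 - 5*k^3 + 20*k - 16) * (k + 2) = k^5 - 3*k^4 - 10*k^3 + 20*k^2 + 24*k - 32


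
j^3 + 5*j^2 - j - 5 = (j - 1)*(j + 1)*(j + 5)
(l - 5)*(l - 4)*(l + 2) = l^3 - 7*l^2 + 2*l + 40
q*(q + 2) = q^2 + 2*q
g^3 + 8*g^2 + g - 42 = (g - 2)*(g + 3)*(g + 7)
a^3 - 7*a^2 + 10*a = a*(a - 5)*(a - 2)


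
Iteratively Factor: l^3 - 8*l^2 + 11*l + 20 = (l + 1)*(l^2 - 9*l + 20) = (l - 5)*(l + 1)*(l - 4)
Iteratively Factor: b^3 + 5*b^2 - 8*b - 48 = (b + 4)*(b^2 + b - 12) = (b - 3)*(b + 4)*(b + 4)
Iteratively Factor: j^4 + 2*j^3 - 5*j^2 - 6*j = (j)*(j^3 + 2*j^2 - 5*j - 6) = j*(j + 3)*(j^2 - j - 2) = j*(j - 2)*(j + 3)*(j + 1)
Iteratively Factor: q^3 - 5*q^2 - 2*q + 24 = (q + 2)*(q^2 - 7*q + 12) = (q - 3)*(q + 2)*(q - 4)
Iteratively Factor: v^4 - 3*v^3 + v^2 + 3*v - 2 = (v + 1)*(v^3 - 4*v^2 + 5*v - 2) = (v - 2)*(v + 1)*(v^2 - 2*v + 1) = (v - 2)*(v - 1)*(v + 1)*(v - 1)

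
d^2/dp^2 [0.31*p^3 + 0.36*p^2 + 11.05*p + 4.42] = 1.86*p + 0.72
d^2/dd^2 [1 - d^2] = -2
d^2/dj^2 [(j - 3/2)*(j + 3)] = 2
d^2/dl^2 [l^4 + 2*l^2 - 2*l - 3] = 12*l^2 + 4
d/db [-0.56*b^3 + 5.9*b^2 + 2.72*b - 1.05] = -1.68*b^2 + 11.8*b + 2.72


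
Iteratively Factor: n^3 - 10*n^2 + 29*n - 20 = (n - 4)*(n^2 - 6*n + 5) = (n - 5)*(n - 4)*(n - 1)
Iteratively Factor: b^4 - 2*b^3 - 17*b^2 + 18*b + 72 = (b - 4)*(b^3 + 2*b^2 - 9*b - 18) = (b - 4)*(b + 2)*(b^2 - 9) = (b - 4)*(b + 2)*(b + 3)*(b - 3)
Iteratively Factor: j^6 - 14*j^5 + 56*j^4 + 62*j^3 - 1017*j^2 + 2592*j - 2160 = (j - 3)*(j^5 - 11*j^4 + 23*j^3 + 131*j^2 - 624*j + 720) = (j - 5)*(j - 3)*(j^4 - 6*j^3 - 7*j^2 + 96*j - 144) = (j - 5)*(j - 3)^2*(j^3 - 3*j^2 - 16*j + 48) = (j - 5)*(j - 3)^2*(j + 4)*(j^2 - 7*j + 12) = (j - 5)*(j - 3)^3*(j + 4)*(j - 4)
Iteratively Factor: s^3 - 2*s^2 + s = (s - 1)*(s^2 - s) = s*(s - 1)*(s - 1)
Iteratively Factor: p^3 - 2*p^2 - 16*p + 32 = (p - 4)*(p^2 + 2*p - 8) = (p - 4)*(p - 2)*(p + 4)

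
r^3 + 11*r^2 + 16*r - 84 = (r - 2)*(r + 6)*(r + 7)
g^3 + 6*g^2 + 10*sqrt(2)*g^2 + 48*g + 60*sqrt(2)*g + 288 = (g + 6)*(g + 4*sqrt(2))*(g + 6*sqrt(2))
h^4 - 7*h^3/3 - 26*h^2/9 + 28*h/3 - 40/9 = (h - 2)*(h - 5/3)*(h - 2/3)*(h + 2)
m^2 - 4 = (m - 2)*(m + 2)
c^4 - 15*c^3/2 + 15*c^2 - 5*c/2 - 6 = (c - 4)*(c - 3)*(c - 1)*(c + 1/2)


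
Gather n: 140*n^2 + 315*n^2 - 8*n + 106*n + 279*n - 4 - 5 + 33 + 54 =455*n^2 + 377*n + 78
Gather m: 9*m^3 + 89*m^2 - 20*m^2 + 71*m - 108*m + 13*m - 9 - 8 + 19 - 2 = 9*m^3 + 69*m^2 - 24*m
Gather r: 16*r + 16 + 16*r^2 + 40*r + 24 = 16*r^2 + 56*r + 40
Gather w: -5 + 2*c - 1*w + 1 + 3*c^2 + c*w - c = 3*c^2 + c + w*(c - 1) - 4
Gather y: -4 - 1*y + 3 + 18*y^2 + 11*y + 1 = 18*y^2 + 10*y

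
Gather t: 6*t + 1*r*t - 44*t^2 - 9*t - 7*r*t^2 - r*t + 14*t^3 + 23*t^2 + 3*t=14*t^3 + t^2*(-7*r - 21)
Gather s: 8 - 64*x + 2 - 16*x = 10 - 80*x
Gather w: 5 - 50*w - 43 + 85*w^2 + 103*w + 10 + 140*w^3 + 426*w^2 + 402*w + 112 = 140*w^3 + 511*w^2 + 455*w + 84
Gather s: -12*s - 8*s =-20*s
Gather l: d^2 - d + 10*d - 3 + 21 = d^2 + 9*d + 18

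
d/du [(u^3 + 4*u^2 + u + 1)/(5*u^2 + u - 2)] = (5*u^4 + 2*u^3 - 7*u^2 - 26*u - 3)/(25*u^4 + 10*u^3 - 19*u^2 - 4*u + 4)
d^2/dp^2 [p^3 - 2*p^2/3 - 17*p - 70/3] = 6*p - 4/3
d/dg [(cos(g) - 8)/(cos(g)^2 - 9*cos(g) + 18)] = (cos(g)^2 - 16*cos(g) + 54)*sin(g)/(cos(g)^2 - 9*cos(g) + 18)^2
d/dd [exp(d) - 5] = exp(d)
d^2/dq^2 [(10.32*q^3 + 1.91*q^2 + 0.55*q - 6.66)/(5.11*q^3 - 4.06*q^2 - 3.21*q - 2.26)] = (527.958045999999*q^6 + 1101.849882*q^5 - 537.184662*q^4 + 2529.250338*q^3 + 417.056436*q^2 - 696.28164*q - 3.50064800000001)/(133.432831*q^9 - 318.045378*q^8 + 1.23406499999996*q^7 + 155.616062*q^6 + 280.548681*q^5 - 14.83671*q^4 - 131.498709*q^3 - 132.072366*q^2 - 49.186188*q - 11.543176)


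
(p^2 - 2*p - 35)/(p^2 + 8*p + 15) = (p - 7)/(p + 3)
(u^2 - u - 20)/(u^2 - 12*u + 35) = (u + 4)/(u - 7)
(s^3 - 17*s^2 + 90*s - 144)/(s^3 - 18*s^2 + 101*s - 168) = (s - 6)/(s - 7)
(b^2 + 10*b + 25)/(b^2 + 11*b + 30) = (b + 5)/(b + 6)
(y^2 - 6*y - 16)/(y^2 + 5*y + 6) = (y - 8)/(y + 3)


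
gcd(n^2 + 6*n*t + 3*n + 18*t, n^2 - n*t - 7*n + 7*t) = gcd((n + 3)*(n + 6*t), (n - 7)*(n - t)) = 1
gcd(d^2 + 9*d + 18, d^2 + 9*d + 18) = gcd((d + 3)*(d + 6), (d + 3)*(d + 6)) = d^2 + 9*d + 18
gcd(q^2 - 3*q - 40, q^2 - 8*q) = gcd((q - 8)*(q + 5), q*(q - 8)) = q - 8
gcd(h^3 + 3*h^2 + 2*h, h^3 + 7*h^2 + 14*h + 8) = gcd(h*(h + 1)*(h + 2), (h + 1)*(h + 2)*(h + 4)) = h^2 + 3*h + 2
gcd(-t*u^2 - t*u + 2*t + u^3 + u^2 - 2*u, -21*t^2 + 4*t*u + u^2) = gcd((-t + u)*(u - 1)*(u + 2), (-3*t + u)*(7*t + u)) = 1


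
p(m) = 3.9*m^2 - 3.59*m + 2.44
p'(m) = 7.8*m - 3.59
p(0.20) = 1.88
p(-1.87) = 22.79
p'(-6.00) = -50.39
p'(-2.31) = -21.61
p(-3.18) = 53.29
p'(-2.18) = -20.59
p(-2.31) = 31.54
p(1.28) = 4.23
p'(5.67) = 40.64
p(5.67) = 107.47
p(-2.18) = 28.80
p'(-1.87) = -18.18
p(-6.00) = 164.38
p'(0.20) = -2.03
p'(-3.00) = -26.99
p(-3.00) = 48.31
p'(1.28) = 6.39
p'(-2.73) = -24.88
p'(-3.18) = -28.39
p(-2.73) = 41.31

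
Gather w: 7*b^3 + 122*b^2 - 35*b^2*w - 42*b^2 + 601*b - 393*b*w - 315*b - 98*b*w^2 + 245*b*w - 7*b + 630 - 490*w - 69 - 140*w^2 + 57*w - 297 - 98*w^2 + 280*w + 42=7*b^3 + 80*b^2 + 279*b + w^2*(-98*b - 238) + w*(-35*b^2 - 148*b - 153) + 306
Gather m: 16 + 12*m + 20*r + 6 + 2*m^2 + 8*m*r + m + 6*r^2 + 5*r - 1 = 2*m^2 + m*(8*r + 13) + 6*r^2 + 25*r + 21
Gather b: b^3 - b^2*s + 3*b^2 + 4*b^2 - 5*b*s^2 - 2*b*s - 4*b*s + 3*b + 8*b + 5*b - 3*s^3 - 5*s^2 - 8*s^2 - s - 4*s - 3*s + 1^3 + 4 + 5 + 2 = b^3 + b^2*(7 - s) + b*(-5*s^2 - 6*s + 16) - 3*s^3 - 13*s^2 - 8*s + 12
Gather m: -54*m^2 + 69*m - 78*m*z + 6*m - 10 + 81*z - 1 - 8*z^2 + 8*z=-54*m^2 + m*(75 - 78*z) - 8*z^2 + 89*z - 11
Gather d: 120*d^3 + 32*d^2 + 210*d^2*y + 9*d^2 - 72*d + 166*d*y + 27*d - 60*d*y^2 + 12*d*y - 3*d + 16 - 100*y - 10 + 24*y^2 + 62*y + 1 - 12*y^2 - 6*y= 120*d^3 + d^2*(210*y + 41) + d*(-60*y^2 + 178*y - 48) + 12*y^2 - 44*y + 7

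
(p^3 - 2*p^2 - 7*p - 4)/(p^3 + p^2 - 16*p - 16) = (p + 1)/(p + 4)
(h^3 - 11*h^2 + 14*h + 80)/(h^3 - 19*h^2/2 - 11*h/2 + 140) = 2*(h + 2)/(2*h + 7)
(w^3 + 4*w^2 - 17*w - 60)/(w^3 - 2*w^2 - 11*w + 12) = (w + 5)/(w - 1)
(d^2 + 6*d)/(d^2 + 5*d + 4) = d*(d + 6)/(d^2 + 5*d + 4)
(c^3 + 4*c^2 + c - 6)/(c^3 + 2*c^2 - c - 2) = (c + 3)/(c + 1)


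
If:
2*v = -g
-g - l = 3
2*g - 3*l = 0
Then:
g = -9/5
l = -6/5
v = 9/10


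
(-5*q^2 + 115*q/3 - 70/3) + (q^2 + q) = -4*q^2 + 118*q/3 - 70/3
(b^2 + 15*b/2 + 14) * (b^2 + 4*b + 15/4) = b^4 + 23*b^3/2 + 191*b^2/4 + 673*b/8 + 105/2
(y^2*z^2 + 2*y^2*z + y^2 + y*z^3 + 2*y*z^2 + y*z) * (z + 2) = y^2*z^3 + 4*y^2*z^2 + 5*y^2*z + 2*y^2 + y*z^4 + 4*y*z^3 + 5*y*z^2 + 2*y*z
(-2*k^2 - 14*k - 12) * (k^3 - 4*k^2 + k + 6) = -2*k^5 - 6*k^4 + 42*k^3 + 22*k^2 - 96*k - 72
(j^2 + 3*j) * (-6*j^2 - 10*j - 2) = -6*j^4 - 28*j^3 - 32*j^2 - 6*j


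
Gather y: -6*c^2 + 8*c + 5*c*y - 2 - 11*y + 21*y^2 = -6*c^2 + 8*c + 21*y^2 + y*(5*c - 11) - 2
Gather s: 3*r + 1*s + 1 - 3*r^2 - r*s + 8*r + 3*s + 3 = -3*r^2 + 11*r + s*(4 - r) + 4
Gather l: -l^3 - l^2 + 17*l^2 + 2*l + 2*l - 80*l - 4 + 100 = -l^3 + 16*l^2 - 76*l + 96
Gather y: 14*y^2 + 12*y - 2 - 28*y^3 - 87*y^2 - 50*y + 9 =-28*y^3 - 73*y^2 - 38*y + 7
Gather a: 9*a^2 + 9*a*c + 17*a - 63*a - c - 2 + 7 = 9*a^2 + a*(9*c - 46) - c + 5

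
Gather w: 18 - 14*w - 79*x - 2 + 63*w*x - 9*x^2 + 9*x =w*(63*x - 14) - 9*x^2 - 70*x + 16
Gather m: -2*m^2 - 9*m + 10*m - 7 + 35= -2*m^2 + m + 28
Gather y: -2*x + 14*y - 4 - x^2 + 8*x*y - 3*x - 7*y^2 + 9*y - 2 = -x^2 - 5*x - 7*y^2 + y*(8*x + 23) - 6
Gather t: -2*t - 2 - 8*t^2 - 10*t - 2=-8*t^2 - 12*t - 4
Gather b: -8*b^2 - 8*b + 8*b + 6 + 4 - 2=8 - 8*b^2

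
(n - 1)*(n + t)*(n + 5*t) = n^3 + 6*n^2*t - n^2 + 5*n*t^2 - 6*n*t - 5*t^2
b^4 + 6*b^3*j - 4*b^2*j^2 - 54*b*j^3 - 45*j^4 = (b - 3*j)*(b + j)*(b + 3*j)*(b + 5*j)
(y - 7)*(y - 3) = y^2 - 10*y + 21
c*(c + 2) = c^2 + 2*c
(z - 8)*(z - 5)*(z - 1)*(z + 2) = z^4 - 12*z^3 + 25*z^2 + 66*z - 80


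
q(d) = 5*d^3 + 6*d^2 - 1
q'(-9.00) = 1107.00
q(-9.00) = -3160.00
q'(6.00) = 612.00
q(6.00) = 1295.00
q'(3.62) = 240.01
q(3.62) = 314.82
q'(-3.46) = 138.05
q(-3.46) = -136.28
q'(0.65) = 14.14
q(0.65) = 2.91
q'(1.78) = 68.89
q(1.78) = 46.21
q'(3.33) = 206.29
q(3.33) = 250.16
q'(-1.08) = 4.54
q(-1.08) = -0.30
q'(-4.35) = 231.64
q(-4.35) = -299.03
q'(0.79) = 18.84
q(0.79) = 5.21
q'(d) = 15*d^2 + 12*d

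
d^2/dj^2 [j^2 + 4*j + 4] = 2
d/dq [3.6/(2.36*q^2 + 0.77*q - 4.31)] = (-16.992*q - 2.772)/(2.36*q^2 + 0.77*q - 4.31)^2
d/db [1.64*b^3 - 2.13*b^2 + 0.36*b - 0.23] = 4.92*b^2 - 4.26*b + 0.36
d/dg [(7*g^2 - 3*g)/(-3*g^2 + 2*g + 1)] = (5*g^2 + 14*g - 3)/(9*g^4 - 12*g^3 - 2*g^2 + 4*g + 1)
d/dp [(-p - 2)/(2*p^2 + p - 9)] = (-2*p^2 - p + (p + 2)*(4*p + 1) + 9)/(2*p^2 + p - 9)^2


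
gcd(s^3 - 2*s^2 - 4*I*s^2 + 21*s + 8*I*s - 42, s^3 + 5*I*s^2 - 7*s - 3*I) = s + 3*I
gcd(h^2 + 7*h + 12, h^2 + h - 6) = h + 3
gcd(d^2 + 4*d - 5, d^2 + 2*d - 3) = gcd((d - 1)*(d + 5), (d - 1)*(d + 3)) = d - 1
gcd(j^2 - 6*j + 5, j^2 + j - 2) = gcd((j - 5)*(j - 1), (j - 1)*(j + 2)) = j - 1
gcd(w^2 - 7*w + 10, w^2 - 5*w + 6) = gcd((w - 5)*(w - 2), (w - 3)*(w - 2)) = w - 2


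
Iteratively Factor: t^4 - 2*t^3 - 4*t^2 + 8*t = (t - 2)*(t^3 - 4*t) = (t - 2)^2*(t^2 + 2*t) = (t - 2)^2*(t + 2)*(t)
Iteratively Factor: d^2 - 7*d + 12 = (d - 3)*(d - 4)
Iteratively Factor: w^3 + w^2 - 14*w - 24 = (w + 2)*(w^2 - w - 12) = (w + 2)*(w + 3)*(w - 4)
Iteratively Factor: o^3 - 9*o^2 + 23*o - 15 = (o - 1)*(o^2 - 8*o + 15) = (o - 3)*(o - 1)*(o - 5)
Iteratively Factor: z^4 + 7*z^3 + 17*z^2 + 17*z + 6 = (z + 1)*(z^3 + 6*z^2 + 11*z + 6) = (z + 1)*(z + 2)*(z^2 + 4*z + 3) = (z + 1)*(z + 2)*(z + 3)*(z + 1)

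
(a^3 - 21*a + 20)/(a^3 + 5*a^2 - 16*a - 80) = (a - 1)/(a + 4)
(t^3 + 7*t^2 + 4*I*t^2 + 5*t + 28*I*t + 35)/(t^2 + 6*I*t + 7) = (t^2 + t*(7 + 5*I) + 35*I)/(t + 7*I)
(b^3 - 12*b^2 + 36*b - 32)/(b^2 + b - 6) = (b^2 - 10*b + 16)/(b + 3)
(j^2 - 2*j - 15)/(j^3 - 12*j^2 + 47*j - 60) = (j + 3)/(j^2 - 7*j + 12)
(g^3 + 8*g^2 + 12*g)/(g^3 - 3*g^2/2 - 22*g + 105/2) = 2*g*(g^2 + 8*g + 12)/(2*g^3 - 3*g^2 - 44*g + 105)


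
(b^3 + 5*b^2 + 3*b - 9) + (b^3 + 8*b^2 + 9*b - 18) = 2*b^3 + 13*b^2 + 12*b - 27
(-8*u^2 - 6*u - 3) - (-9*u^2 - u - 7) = u^2 - 5*u + 4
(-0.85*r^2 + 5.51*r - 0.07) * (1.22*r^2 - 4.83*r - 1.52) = -1.037*r^4 + 10.8277*r^3 - 25.4067*r^2 - 8.0371*r + 0.1064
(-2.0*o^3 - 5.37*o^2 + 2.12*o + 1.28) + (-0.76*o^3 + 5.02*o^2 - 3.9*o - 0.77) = -2.76*o^3 - 0.350000000000001*o^2 - 1.78*o + 0.51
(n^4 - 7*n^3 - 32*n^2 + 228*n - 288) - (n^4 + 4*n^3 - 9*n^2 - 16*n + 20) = -11*n^3 - 23*n^2 + 244*n - 308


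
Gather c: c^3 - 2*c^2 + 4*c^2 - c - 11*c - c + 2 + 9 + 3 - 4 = c^3 + 2*c^2 - 13*c + 10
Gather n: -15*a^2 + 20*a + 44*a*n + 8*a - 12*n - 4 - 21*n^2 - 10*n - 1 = -15*a^2 + 28*a - 21*n^2 + n*(44*a - 22) - 5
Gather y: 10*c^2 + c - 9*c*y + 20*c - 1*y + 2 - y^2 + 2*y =10*c^2 + 21*c - y^2 + y*(1 - 9*c) + 2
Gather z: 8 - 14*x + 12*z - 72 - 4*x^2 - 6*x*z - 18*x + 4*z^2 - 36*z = -4*x^2 - 32*x + 4*z^2 + z*(-6*x - 24) - 64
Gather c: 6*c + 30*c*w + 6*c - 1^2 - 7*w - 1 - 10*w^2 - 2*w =c*(30*w + 12) - 10*w^2 - 9*w - 2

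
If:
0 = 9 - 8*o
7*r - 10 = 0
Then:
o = 9/8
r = 10/7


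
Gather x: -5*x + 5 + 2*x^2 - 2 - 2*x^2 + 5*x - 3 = 0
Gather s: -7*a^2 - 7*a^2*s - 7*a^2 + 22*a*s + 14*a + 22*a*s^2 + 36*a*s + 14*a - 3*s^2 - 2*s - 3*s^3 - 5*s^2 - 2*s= -14*a^2 + 28*a - 3*s^3 + s^2*(22*a - 8) + s*(-7*a^2 + 58*a - 4)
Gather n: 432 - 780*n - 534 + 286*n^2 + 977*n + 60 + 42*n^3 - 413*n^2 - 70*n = 42*n^3 - 127*n^2 + 127*n - 42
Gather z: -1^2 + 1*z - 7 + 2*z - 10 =3*z - 18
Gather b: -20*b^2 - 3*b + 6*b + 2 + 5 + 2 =-20*b^2 + 3*b + 9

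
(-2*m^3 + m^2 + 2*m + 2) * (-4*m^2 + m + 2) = 8*m^5 - 6*m^4 - 11*m^3 - 4*m^2 + 6*m + 4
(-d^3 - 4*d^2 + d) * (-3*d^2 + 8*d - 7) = 3*d^5 + 4*d^4 - 28*d^3 + 36*d^2 - 7*d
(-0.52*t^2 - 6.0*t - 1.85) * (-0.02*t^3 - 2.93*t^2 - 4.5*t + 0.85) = 0.0104*t^5 + 1.6436*t^4 + 19.957*t^3 + 31.9785*t^2 + 3.225*t - 1.5725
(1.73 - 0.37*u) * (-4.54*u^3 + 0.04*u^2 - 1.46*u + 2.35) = 1.6798*u^4 - 7.869*u^3 + 0.6094*u^2 - 3.3953*u + 4.0655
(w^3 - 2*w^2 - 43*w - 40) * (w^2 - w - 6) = w^5 - 3*w^4 - 47*w^3 + 15*w^2 + 298*w + 240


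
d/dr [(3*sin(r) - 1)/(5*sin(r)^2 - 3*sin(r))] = (-15*cos(r) + 10/tan(r) - 3*cos(r)/sin(r)^2)/(5*sin(r) - 3)^2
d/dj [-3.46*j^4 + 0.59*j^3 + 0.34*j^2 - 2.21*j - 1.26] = -13.84*j^3 + 1.77*j^2 + 0.68*j - 2.21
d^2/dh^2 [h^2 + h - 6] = 2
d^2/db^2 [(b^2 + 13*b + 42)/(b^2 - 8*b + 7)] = 42*(b^3 + 5*b^2 - 61*b + 151)/(b^6 - 24*b^5 + 213*b^4 - 848*b^3 + 1491*b^2 - 1176*b + 343)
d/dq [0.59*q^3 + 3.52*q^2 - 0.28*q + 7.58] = 1.77*q^2 + 7.04*q - 0.28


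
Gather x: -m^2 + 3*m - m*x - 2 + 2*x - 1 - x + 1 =-m^2 + 3*m + x*(1 - m) - 2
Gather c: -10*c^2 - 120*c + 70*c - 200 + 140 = -10*c^2 - 50*c - 60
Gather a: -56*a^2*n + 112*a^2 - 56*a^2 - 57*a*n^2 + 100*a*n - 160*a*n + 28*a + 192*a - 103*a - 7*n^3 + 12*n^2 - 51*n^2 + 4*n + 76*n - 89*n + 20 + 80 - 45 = a^2*(56 - 56*n) + a*(-57*n^2 - 60*n + 117) - 7*n^3 - 39*n^2 - 9*n + 55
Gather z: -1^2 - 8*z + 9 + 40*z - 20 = 32*z - 12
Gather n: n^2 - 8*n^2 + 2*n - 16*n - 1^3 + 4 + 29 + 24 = -7*n^2 - 14*n + 56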